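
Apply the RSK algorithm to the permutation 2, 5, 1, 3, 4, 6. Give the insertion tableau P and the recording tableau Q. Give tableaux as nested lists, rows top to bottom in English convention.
Insert each entry of the permutation into P by Schensted row insertion, recording in Q the position of each new cell.

Insert 2: appended to row 1. P = [[2]], Q = [[1]].
Insert 5: appended to row 1. P = [[2, 5]], Q = [[1, 2]].
Insert 1: 1 bumps 2 from row 1; 2 starts row 2. P = [[1, 5], [2]], Q = [[1, 2], [3]].
Insert 3: 3 bumps 5 from row 1; 5 appends to row 2. P = [[1, 3], [2, 5]], Q = [[1, 2], [3, 4]].
Insert 4: appended to row 1. P = [[1, 3, 4], [2, 5]], Q = [[1, 2, 5], [3, 4]].
Insert 6: appended to row 1. P = [[1, 3, 4, 6], [2, 5]], Q = [[1, 2, 5, 6], [3, 4]].

So P = [[1, 3, 4, 6], [2, 5]], Q = [[1, 2, 5, 6], [3, 4]].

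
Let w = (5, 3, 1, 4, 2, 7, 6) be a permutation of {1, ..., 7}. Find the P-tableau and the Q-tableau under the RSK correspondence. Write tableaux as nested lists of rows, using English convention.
Insert each entry of the permutation into P by Schensted row insertion, recording in Q the position of each new cell.

Insert 5: appended to row 1. P = [[5]].
Insert 3: 3 bumps 5 from row 1; 5 starts row 2. P = [[3], [5]].
Insert 1: 1 bumps 3 from row 1; 3 bumps 5 from row 2; 5 starts row 3. P = [[1], [3], [5]].
Insert 4: appended to row 1. P = [[1, 4], [3], [5]].
Insert 2: 2 bumps 4 from row 1; 4 appends to row 2. P = [[1, 2], [3, 4], [5]].
Insert 7: appended to row 1. P = [[1, 2, 7], [3, 4], [5]].
Insert 6: 6 bumps 7 from row 1; 7 appends to row 2. P = [[1, 2, 6], [3, 4, 7], [5]].

So P = [[1, 2, 6], [3, 4, 7], [5]], Q = [[1, 4, 6], [2, 5, 7], [3]].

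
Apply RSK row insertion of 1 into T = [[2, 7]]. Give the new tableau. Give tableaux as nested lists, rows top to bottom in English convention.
In row 1, 1 replaces 2 (the leftmost entry greater than 1); 2 is bumped to row 2. 2 starts a new row 2. The new tableau is [[1, 7], [2]].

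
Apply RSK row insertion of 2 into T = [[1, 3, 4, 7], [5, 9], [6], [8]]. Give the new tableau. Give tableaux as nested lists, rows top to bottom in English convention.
In row 1, 2 replaces 3 (the leftmost entry greater than 2); 3 is bumped to row 2. In row 2, 3 replaces 5 (the leftmost entry greater than 3); 5 is bumped to row 3. In row 3, 5 replaces 6 (the leftmost entry greater than 5); 6 is bumped to row 4. In row 4, 6 replaces 8 (the leftmost entry greater than 6); 8 is bumped to row 5. 8 starts a new row 5. The new tableau is [[1, 2, 4, 7], [3, 9], [5], [6], [8]].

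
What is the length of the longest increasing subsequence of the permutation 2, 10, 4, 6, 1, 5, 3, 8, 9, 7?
5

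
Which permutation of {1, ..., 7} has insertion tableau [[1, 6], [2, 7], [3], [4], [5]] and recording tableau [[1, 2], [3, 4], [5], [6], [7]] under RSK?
5 7 4 6 3 2 1

Reverse the RSK construction: for i from n down to 1, find the cell of Q containing i, remove the entry at that cell from P, and reverse-bump it up through P; the value ejected from row 1 is w(i).

Step i=7: Q has 7 at row 5, column 1; remove 5 from row 5 of P and reverse-bump: 5 enters row 4 and ejects 4; 4 enters row 3 and ejects 3; 3 enters row 2 and ejects 2; 2 enters row 1 and ejects 1. So w(7) = 1. P is now [[2, 6], [3, 7], [4], [5]].
Step i=6: Q has 6 at row 4, column 1; remove 5 from row 4 of P and reverse-bump: 5 enters row 3 and ejects 4; 4 enters row 2 and ejects 3; 3 enters row 1 and ejects 2. So w(6) = 2. P is now [[3, 6], [4, 7], [5]].
Step i=5: Q has 5 at row 3, column 1; remove 5 from row 3 of P and reverse-bump: 5 enters row 2 and ejects 4; 4 enters row 1 and ejects 3. So w(5) = 3. P is now [[4, 6], [5, 7]].
Step i=4: Q has 4 at row 2, column 2; remove 7 from row 2 of P and reverse-bump: 7 enters row 1 and ejects 6. So w(4) = 6. P is now [[4, 7], [5]].
Step i=3: Q has 3 at row 2, column 1; remove 5 from row 2 of P and reverse-bump: 5 enters row 1 and ejects 4. So w(3) = 4. P is now [[5, 7]].
Step i=2: Q has 2 at row 1, column 2; remove that cell from P, ejecting 7. So w(2) = 7. P is now [[5]].
Step i=1: Q has 1 at row 1, column 1; remove that cell from P, ejecting 5. So w(1) = 5. P is now [].

So w = 5 7 4 6 3 2 1.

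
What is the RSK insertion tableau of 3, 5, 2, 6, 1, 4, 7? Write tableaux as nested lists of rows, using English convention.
After inserting 3: P = [[3]].
After inserting 5: P = [[3, 5]].
After inserting 2: P = [[2, 5], [3]].
After inserting 6: P = [[2, 5, 6], [3]].
After inserting 1: P = [[1, 5, 6], [2], [3]].
After inserting 4: P = [[1, 4, 6], [2, 5], [3]].
After inserting 7: P = [[1, 4, 6, 7], [2, 5], [3]].

So P = [[1, 4, 6, 7], [2, 5], [3]].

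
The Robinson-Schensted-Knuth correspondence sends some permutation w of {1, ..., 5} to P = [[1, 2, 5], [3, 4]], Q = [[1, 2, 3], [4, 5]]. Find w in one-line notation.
3 4 5 1 2

Reverse the RSK construction: for i from n down to 1, find the cell of Q containing i, remove the entry at that cell from P, and reverse-bump it up through P; the value ejected from row 1 is w(i).

Step i=5: Q has 5 at row 2, column 2; remove 4 from row 2 of P and reverse-bump: 4 enters row 1 and ejects 2. So w(5) = 2. P is now [[1, 4, 5], [3]].
Step i=4: Q has 4 at row 2, column 1; remove 3 from row 2 of P and reverse-bump: 3 enters row 1 and ejects 1. So w(4) = 1. P is now [[3, 4, 5]].
Step i=3: Q has 3 at row 1, column 3; remove that cell from P, ejecting 5. So w(3) = 5. P is now [[3, 4]].
Step i=2: Q has 2 at row 1, column 2; remove that cell from P, ejecting 4. So w(2) = 4. P is now [[3]].
Step i=1: Q has 1 at row 1, column 1; remove that cell from P, ejecting 3. So w(1) = 3. P is now [].

So w = 3 4 5 1 2.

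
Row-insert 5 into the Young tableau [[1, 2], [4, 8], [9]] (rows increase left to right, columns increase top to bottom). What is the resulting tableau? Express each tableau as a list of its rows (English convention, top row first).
[[1, 2, 5], [4, 8], [9]]

5 is larger than every entry of row 1, so it is appended to row 1. The new tableau is [[1, 2, 5], [4, 8], [9]].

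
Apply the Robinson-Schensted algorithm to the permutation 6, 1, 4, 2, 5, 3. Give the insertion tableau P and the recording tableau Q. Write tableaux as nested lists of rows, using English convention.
P = [[1, 2, 3], [4, 5], [6]], Q = [[1, 3, 5], [2, 6], [4]]

Insert each entry of the permutation into P by Schensted row insertion, recording in Q the position of each new cell.

Insert 6: appended to row 1. P = [[6]].
Insert 1: 1 bumps 6 from row 1; 6 starts row 2. P = [[1], [6]].
Insert 4: appended to row 1. P = [[1, 4], [6]].
Insert 2: 2 bumps 4 from row 1; 4 bumps 6 from row 2; 6 starts row 3. P = [[1, 2], [4], [6]].
Insert 5: appended to row 1. P = [[1, 2, 5], [4], [6]].
Insert 3: 3 bumps 5 from row 1; 5 appends to row 2. P = [[1, 2, 3], [4, 5], [6]].

So P = [[1, 2, 3], [4, 5], [6]], Q = [[1, 3, 5], [2, 6], [4]].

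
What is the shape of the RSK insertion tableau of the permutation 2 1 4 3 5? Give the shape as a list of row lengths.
[3, 2]

Row-insert each entry into an empty tableau.

After inserting 2: P = [[2]].
After inserting 1: P = [[1], [2]].
After inserting 4: P = [[1, 4], [2]].
After inserting 3: P = [[1, 3], [2, 4]].
After inserting 5: P = [[1, 3, 5], [2, 4]].

The final insertion tableau P = [[1, 3, 5], [2, 4]] has shape [3, 2].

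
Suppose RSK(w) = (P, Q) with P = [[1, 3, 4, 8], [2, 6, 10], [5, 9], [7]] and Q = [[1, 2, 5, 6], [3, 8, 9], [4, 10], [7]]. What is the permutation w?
Reverse the RSK construction: for i from n down to 1, find the cell of Q containing i, remove the entry at that cell from P, and reverse-bump it up through P; the value ejected from row 1 is w(i).

Step i=10: Q has 10 at row 3, column 2; remove 9 from row 3 of P and reverse-bump: 9 enters row 2 and ejects 6; 6 enters row 1 and ejects 4. So w(10) = 4. P is now [[1, 3, 6, 8], [2, 9, 10], [5], [7]].
Step i=9: Q has 9 at row 2, column 3; remove 10 from row 2 of P and reverse-bump: 10 enters row 1 and ejects 8. So w(9) = 8. P is now [[1, 3, 6, 10], [2, 9], [5], [7]].
Step i=8: Q has 8 at row 2, column 2; remove 9 from row 2 of P and reverse-bump: 9 enters row 1 and ejects 6. So w(8) = 6. P is now [[1, 3, 9, 10], [2], [5], [7]].
Step i=7: Q has 7 at row 4, column 1; remove 7 from row 4 of P and reverse-bump: 7 enters row 3 and ejects 5; 5 enters row 2 and ejects 2; 2 enters row 1 and ejects 1. So w(7) = 1. P is now [[2, 3, 9, 10], [5], [7]].
Step i=6: Q has 6 at row 1, column 4; remove that cell from P, ejecting 10. So w(6) = 10. P is now [[2, 3, 9], [5], [7]].
Step i=5: Q has 5 at row 1, column 3; remove that cell from P, ejecting 9. So w(5) = 9. P is now [[2, 3], [5], [7]].
Step i=4: Q has 4 at row 3, column 1; remove 7 from row 3 of P and reverse-bump: 7 enters row 2 and ejects 5; 5 enters row 1 and ejects 3. So w(4) = 3. P is now [[2, 5], [7]].
Step i=3: Q has 3 at row 2, column 1; remove 7 from row 2 of P and reverse-bump: 7 enters row 1 and ejects 5. So w(3) = 5. P is now [[2, 7]].
Step i=2: Q has 2 at row 1, column 2; remove that cell from P, ejecting 7. So w(2) = 7. P is now [[2]].
Step i=1: Q has 1 at row 1, column 1; remove that cell from P, ejecting 2. So w(1) = 2. P is now [].

So w = 2 7 5 3 9 10 1 6 8 4.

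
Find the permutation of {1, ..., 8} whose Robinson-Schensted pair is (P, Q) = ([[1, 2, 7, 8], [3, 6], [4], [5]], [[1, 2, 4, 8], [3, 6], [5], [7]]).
Reverse the RSK construction: for i from n down to 1, find the cell of Q containing i, remove the entry at that cell from P, and reverse-bump it up through P; the value ejected from row 1 is w(i).

Step i=8: Q has 8 at row 1, column 4; remove that cell from P, ejecting 8. So w(8) = 8. P is now [[1, 2, 7], [3, 6], [4], [5]].
Step i=7: Q has 7 at row 4, column 1; remove 5 from row 4 of P and reverse-bump: 5 enters row 3 and ejects 4; 4 enters row 2 and ejects 3; 3 enters row 1 and ejects 2. So w(7) = 2. P is now [[1, 3, 7], [4, 6], [5]].
Step i=6: Q has 6 at row 2, column 2; remove 6 from row 2 of P and reverse-bump: 6 enters row 1 and ejects 3. So w(6) = 3. P is now [[1, 6, 7], [4], [5]].
Step i=5: Q has 5 at row 3, column 1; remove 5 from row 3 of P and reverse-bump: 5 enters row 2 and ejects 4; 4 enters row 1 and ejects 1. So w(5) = 1. P is now [[4, 6, 7], [5]].
Step i=4: Q has 4 at row 1, column 3; remove that cell from P, ejecting 7. So w(4) = 7. P is now [[4, 6], [5]].
Step i=3: Q has 3 at row 2, column 1; remove 5 from row 2 of P and reverse-bump: 5 enters row 1 and ejects 4. So w(3) = 4. P is now [[5, 6]].
Step i=2: Q has 2 at row 1, column 2; remove that cell from P, ejecting 6. So w(2) = 6. P is now [[5]].
Step i=1: Q has 1 at row 1, column 1; remove that cell from P, ejecting 5. So w(1) = 5. P is now [].

So w = 5 6 4 7 1 3 2 8.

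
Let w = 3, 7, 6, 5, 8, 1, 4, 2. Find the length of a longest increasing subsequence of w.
3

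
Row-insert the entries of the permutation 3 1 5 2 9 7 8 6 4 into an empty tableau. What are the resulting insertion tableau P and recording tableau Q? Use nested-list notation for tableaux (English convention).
Insert each entry of the permutation into P by Schensted row insertion, recording in Q the position of each new cell.

Insert 3: appended to row 1. P = [[3]].
Insert 1: 1 bumps 3 from row 1; 3 starts row 2. P = [[1], [3]].
Insert 5: appended to row 1. P = [[1, 5], [3]].
Insert 2: 2 bumps 5 from row 1; 5 appends to row 2. P = [[1, 2], [3, 5]].
Insert 9: appended to row 1. P = [[1, 2, 9], [3, 5]].
Insert 7: 7 bumps 9 from row 1; 9 appends to row 2. P = [[1, 2, 7], [3, 5, 9]].
Insert 8: appended to row 1. P = [[1, 2, 7, 8], [3, 5, 9]].
Insert 6: 6 bumps 7 from row 1; 7 bumps 9 from row 2; 9 starts row 3. P = [[1, 2, 6, 8], [3, 5, 7], [9]].
Insert 4: 4 bumps 6 from row 1; 6 bumps 7 from row 2; 7 bumps 9 from row 3; 9 starts row 4. P = [[1, 2, 4, 8], [3, 5, 6], [7], [9]].

So P = [[1, 2, 4, 8], [3, 5, 6], [7], [9]], Q = [[1, 3, 5, 7], [2, 4, 6], [8], [9]].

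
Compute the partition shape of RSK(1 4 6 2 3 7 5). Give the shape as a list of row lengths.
[4, 3]

Row-insert each entry into an empty tableau.

After inserting 1: P = [[1]].
After inserting 4: P = [[1, 4]].
After inserting 6: P = [[1, 4, 6]].
After inserting 2: P = [[1, 2, 6], [4]].
After inserting 3: P = [[1, 2, 3], [4, 6]].
After inserting 7: P = [[1, 2, 3, 7], [4, 6]].
After inserting 5: P = [[1, 2, 3, 5], [4, 6, 7]].

The final insertion tableau P = [[1, 2, 3, 5], [4, 6, 7]] has shape [4, 3].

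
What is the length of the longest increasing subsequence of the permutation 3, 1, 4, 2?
2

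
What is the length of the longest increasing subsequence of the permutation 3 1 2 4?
3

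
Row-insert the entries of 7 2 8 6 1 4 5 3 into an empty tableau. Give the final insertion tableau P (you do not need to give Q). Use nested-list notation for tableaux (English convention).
Insert 7: appended to row 1. P = [[7]].
Insert 2: 2 bumps 7 from row 1; 7 starts row 2. P = [[2], [7]].
Insert 8: appended to row 1. P = [[2, 8], [7]].
Insert 6: 6 bumps 8 from row 1; 8 appends to row 2. P = [[2, 6], [7, 8]].
Insert 1: 1 bumps 2 from row 1; 2 bumps 7 from row 2; 7 starts row 3. P = [[1, 6], [2, 8], [7]].
Insert 4: 4 bumps 6 from row 1; 6 bumps 8 from row 2; 8 appends to row 3. P = [[1, 4], [2, 6], [7, 8]].
Insert 5: appended to row 1. P = [[1, 4, 5], [2, 6], [7, 8]].
Insert 3: 3 bumps 4 from row 1; 4 bumps 6 from row 2; 6 bumps 7 from row 3; 7 starts row 4. P = [[1, 3, 5], [2, 4], [6, 8], [7]].

So P = [[1, 3, 5], [2, 4], [6, 8], [7]].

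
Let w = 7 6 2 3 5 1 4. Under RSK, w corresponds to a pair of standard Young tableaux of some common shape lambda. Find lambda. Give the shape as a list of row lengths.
[3, 2, 1, 1]

Row-insert each entry into an empty tableau.

After inserting 7: P = [[7]].
After inserting 6: P = [[6], [7]].
After inserting 2: P = [[2], [6], [7]].
After inserting 3: P = [[2, 3], [6], [7]].
After inserting 5: P = [[2, 3, 5], [6], [7]].
After inserting 1: P = [[1, 3, 5], [2], [6], [7]].
After inserting 4: P = [[1, 3, 4], [2, 5], [6], [7]].

The final insertion tableau P = [[1, 3, 4], [2, 5], [6], [7]] has shape [3, 2, 1, 1].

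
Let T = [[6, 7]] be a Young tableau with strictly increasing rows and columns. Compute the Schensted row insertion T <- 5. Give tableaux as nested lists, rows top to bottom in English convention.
[[5, 7], [6]]

In row 1, 5 replaces 6 (the leftmost entry greater than 5); 6 is bumped to row 2. 6 starts a new row 2. The new tableau is [[5, 7], [6]].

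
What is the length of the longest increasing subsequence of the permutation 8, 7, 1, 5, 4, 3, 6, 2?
3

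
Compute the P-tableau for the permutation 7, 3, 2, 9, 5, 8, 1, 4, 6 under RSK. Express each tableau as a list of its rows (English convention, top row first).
Insert 7: appended to row 1. P = [[7]].
Insert 3: 3 bumps 7 from row 1; 7 starts row 2. P = [[3], [7]].
Insert 2: 2 bumps 3 from row 1; 3 bumps 7 from row 2; 7 starts row 3. P = [[2], [3], [7]].
Insert 9: appended to row 1. P = [[2, 9], [3], [7]].
Insert 5: 5 bumps 9 from row 1; 9 appends to row 2. P = [[2, 5], [3, 9], [7]].
Insert 8: appended to row 1. P = [[2, 5, 8], [3, 9], [7]].
Insert 1: 1 bumps 2 from row 1; 2 bumps 3 from row 2; 3 bumps 7 from row 3; 7 starts row 4. P = [[1, 5, 8], [2, 9], [3], [7]].
Insert 4: 4 bumps 5 from row 1; 5 bumps 9 from row 2; 9 appends to row 3. P = [[1, 4, 8], [2, 5], [3, 9], [7]].
Insert 6: 6 bumps 8 from row 1; 8 appends to row 2. P = [[1, 4, 6], [2, 5, 8], [3, 9], [7]].

So P = [[1, 4, 6], [2, 5, 8], [3, 9], [7]].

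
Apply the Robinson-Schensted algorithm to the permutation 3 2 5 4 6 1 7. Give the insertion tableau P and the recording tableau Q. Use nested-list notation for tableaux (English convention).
Insert each entry of the permutation into P by Schensted row insertion, recording in Q the position of each new cell.

Insert 3: appended to row 1. P = [[3]], Q = [[1]].
Insert 2: 2 bumps 3 from row 1; 3 starts row 2. P = [[2], [3]], Q = [[1], [2]].
Insert 5: appended to row 1. P = [[2, 5], [3]], Q = [[1, 3], [2]].
Insert 4: 4 bumps 5 from row 1; 5 appends to row 2. P = [[2, 4], [3, 5]], Q = [[1, 3], [2, 4]].
Insert 6: appended to row 1. P = [[2, 4, 6], [3, 5]], Q = [[1, 3, 5], [2, 4]].
Insert 1: 1 bumps 2 from row 1; 2 bumps 3 from row 2; 3 starts row 3. P = [[1, 4, 6], [2, 5], [3]], Q = [[1, 3, 5], [2, 4], [6]].
Insert 7: appended to row 1. P = [[1, 4, 6, 7], [2, 5], [3]], Q = [[1, 3, 5, 7], [2, 4], [6]].

So P = [[1, 4, 6, 7], [2, 5], [3]], Q = [[1, 3, 5, 7], [2, 4], [6]].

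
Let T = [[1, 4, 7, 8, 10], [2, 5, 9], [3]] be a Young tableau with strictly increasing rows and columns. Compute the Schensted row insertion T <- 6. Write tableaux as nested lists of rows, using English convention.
In row 1, 6 replaces 7 (the leftmost entry greater than 6); 7 is bumped to row 2. In row 2, 7 replaces 9 (the leftmost entry greater than 7); 9 is bumped to row 3. 9 is appended to row 3. The new tableau is [[1, 4, 6, 8, 10], [2, 5, 7], [3, 9]].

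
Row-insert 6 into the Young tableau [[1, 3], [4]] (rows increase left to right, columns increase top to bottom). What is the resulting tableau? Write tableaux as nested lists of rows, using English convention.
[[1, 3, 6], [4]]

6 is larger than every entry of row 1, so it is appended to row 1. The new tableau is [[1, 3, 6], [4]].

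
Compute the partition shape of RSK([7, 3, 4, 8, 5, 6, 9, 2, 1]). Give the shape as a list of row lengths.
[5, 2, 1, 1]

Row-insert each entry into an empty tableau.

After inserting 7: P = [[7]].
After inserting 3: P = [[3], [7]].
After inserting 4: P = [[3, 4], [7]].
After inserting 8: P = [[3, 4, 8], [7]].
After inserting 5: P = [[3, 4, 5], [7, 8]].
After inserting 6: P = [[3, 4, 5, 6], [7, 8]].
After inserting 9: P = [[3, 4, 5, 6, 9], [7, 8]].
After inserting 2: P = [[2, 4, 5, 6, 9], [3, 8], [7]].
After inserting 1: P = [[1, 4, 5, 6, 9], [2, 8], [3], [7]].

The final insertion tableau P = [[1, 4, 5, 6, 9], [2, 8], [3], [7]] has shape [5, 2, 1, 1].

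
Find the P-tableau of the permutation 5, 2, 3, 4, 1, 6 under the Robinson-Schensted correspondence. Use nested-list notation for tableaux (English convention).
P = [[1, 3, 4, 6], [2], [5]]

Insert 5: appended to row 1. P = [[5]].
Insert 2: 2 bumps 5 from row 1; 5 starts row 2. P = [[2], [5]].
Insert 3: appended to row 1. P = [[2, 3], [5]].
Insert 4: appended to row 1. P = [[2, 3, 4], [5]].
Insert 1: 1 bumps 2 from row 1; 2 bumps 5 from row 2; 5 starts row 3. P = [[1, 3, 4], [2], [5]].
Insert 6: appended to row 1. P = [[1, 3, 4, 6], [2], [5]].

So P = [[1, 3, 4, 6], [2], [5]].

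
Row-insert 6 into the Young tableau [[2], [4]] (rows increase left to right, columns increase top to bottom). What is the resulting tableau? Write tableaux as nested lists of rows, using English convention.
6 is larger than every entry of row 1, so it is appended to row 1. The new tableau is [[2, 6], [4]].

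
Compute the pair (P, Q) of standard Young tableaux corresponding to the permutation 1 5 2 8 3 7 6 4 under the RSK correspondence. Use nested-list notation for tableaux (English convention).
P = [[1, 2, 3, 4], [5, 6], [7], [8]], Q = [[1, 2, 4, 6], [3, 5], [7], [8]]

Insert each entry of the permutation into P by Schensted row insertion, recording in Q the position of each new cell.

Insert 1: appended to row 1. P = [[1]], Q = [[1]].
Insert 5: appended to row 1. P = [[1, 5]], Q = [[1, 2]].
Insert 2: 2 bumps 5 from row 1; 5 starts row 2. P = [[1, 2], [5]], Q = [[1, 2], [3]].
Insert 8: appended to row 1. P = [[1, 2, 8], [5]], Q = [[1, 2, 4], [3]].
Insert 3: 3 bumps 8 from row 1; 8 appends to row 2. P = [[1, 2, 3], [5, 8]], Q = [[1, 2, 4], [3, 5]].
Insert 7: appended to row 1. P = [[1, 2, 3, 7], [5, 8]], Q = [[1, 2, 4, 6], [3, 5]].
Insert 6: 6 bumps 7 from row 1; 7 bumps 8 from row 2; 8 starts row 3. P = [[1, 2, 3, 6], [5, 7], [8]], Q = [[1, 2, 4, 6], [3, 5], [7]].
Insert 4: 4 bumps 6 from row 1; 6 bumps 7 from row 2; 7 bumps 8 from row 3; 8 starts row 4. P = [[1, 2, 3, 4], [5, 6], [7], [8]], Q = [[1, 2, 4, 6], [3, 5], [7], [8]].

So P = [[1, 2, 3, 4], [5, 6], [7], [8]], Q = [[1, 2, 4, 6], [3, 5], [7], [8]].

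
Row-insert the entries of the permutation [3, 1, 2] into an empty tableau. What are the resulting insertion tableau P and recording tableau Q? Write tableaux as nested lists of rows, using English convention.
P = [[1, 2], [3]], Q = [[1, 3], [2]]

Insert each entry of the permutation into P by Schensted row insertion, recording in Q the position of each new cell.

Insert 3: appended to row 1. P = [[3]].
Insert 1: 1 bumps 3 from row 1; 3 starts row 2. P = [[1], [3]].
Insert 2: appended to row 1. P = [[1, 2], [3]].

So P = [[1, 2], [3]], Q = [[1, 3], [2]].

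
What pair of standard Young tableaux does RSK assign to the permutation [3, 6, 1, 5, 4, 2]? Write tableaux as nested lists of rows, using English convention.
P = [[1, 2], [3, 4], [5], [6]], Q = [[1, 2], [3, 4], [5], [6]]

Insert each entry of the permutation into P by Schensted row insertion, recording in Q the position of each new cell.

Insert 3: appended to row 1. P = [[3]], Q = [[1]].
Insert 6: appended to row 1. P = [[3, 6]], Q = [[1, 2]].
Insert 1: 1 bumps 3 from row 1; 3 starts row 2. P = [[1, 6], [3]], Q = [[1, 2], [3]].
Insert 5: 5 bumps 6 from row 1; 6 appends to row 2. P = [[1, 5], [3, 6]], Q = [[1, 2], [3, 4]].
Insert 4: 4 bumps 5 from row 1; 5 bumps 6 from row 2; 6 starts row 3. P = [[1, 4], [3, 5], [6]], Q = [[1, 2], [3, 4], [5]].
Insert 2: 2 bumps 4 from row 1; 4 bumps 5 from row 2; 5 bumps 6 from row 3; 6 starts row 4. P = [[1, 2], [3, 4], [5], [6]], Q = [[1, 2], [3, 4], [5], [6]].

So P = [[1, 2], [3, 4], [5], [6]], Q = [[1, 2], [3, 4], [5], [6]].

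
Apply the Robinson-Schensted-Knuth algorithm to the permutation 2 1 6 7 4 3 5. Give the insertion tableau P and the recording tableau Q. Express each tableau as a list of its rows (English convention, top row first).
P = [[1, 3, 5], [2, 4, 7], [6]], Q = [[1, 3, 4], [2, 5, 7], [6]]

Insert each entry of the permutation into P by Schensted row insertion, recording in Q the position of each new cell.

Insert 2: appended to row 1. P = [[2]].
Insert 1: 1 bumps 2 from row 1; 2 starts row 2. P = [[1], [2]].
Insert 6: appended to row 1. P = [[1, 6], [2]].
Insert 7: appended to row 1. P = [[1, 6, 7], [2]].
Insert 4: 4 bumps 6 from row 1; 6 appends to row 2. P = [[1, 4, 7], [2, 6]].
Insert 3: 3 bumps 4 from row 1; 4 bumps 6 from row 2; 6 starts row 3. P = [[1, 3, 7], [2, 4], [6]].
Insert 5: 5 bumps 7 from row 1; 7 appends to row 2. P = [[1, 3, 5], [2, 4, 7], [6]].

So P = [[1, 3, 5], [2, 4, 7], [6]], Q = [[1, 3, 4], [2, 5, 7], [6]].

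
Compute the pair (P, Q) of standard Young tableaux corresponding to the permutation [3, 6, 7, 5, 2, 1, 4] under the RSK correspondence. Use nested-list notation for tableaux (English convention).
P = [[1, 4, 7], [2, 5], [3], [6]], Q = [[1, 2, 3], [4, 7], [5], [6]]

Insert each entry of the permutation into P by Schensted row insertion, recording in Q the position of each new cell.

Insert 3: appended to row 1. P = [[3]], Q = [[1]].
Insert 6: appended to row 1. P = [[3, 6]], Q = [[1, 2]].
Insert 7: appended to row 1. P = [[3, 6, 7]], Q = [[1, 2, 3]].
Insert 5: 5 bumps 6 from row 1; 6 starts row 2. P = [[3, 5, 7], [6]], Q = [[1, 2, 3], [4]].
Insert 2: 2 bumps 3 from row 1; 3 bumps 6 from row 2; 6 starts row 3. P = [[2, 5, 7], [3], [6]], Q = [[1, 2, 3], [4], [5]].
Insert 1: 1 bumps 2 from row 1; 2 bumps 3 from row 2; 3 bumps 6 from row 3; 6 starts row 4. P = [[1, 5, 7], [2], [3], [6]], Q = [[1, 2, 3], [4], [5], [6]].
Insert 4: 4 bumps 5 from row 1; 5 appends to row 2. P = [[1, 4, 7], [2, 5], [3], [6]], Q = [[1, 2, 3], [4, 7], [5], [6]].

So P = [[1, 4, 7], [2, 5], [3], [6]], Q = [[1, 2, 3], [4, 7], [5], [6]].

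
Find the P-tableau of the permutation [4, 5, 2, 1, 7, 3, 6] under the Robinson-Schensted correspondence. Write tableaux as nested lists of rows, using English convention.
P = [[1, 3, 6], [2, 5, 7], [4]]

After inserting 4: P = [[4]].
After inserting 5: P = [[4, 5]].
After inserting 2: P = [[2, 5], [4]].
After inserting 1: P = [[1, 5], [2], [4]].
After inserting 7: P = [[1, 5, 7], [2], [4]].
After inserting 3: P = [[1, 3, 7], [2, 5], [4]].
After inserting 6: P = [[1, 3, 6], [2, 5, 7], [4]].

So P = [[1, 3, 6], [2, 5, 7], [4]].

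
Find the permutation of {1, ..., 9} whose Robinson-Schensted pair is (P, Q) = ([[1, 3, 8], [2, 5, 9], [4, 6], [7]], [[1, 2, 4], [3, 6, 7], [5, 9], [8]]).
4 7 6 9 2 5 8 1 3

Reverse the RSK construction: for i from n down to 1, find the cell of Q containing i, remove the entry at that cell from P, and reverse-bump it up through P; the value ejected from row 1 is w(i).

Step i=9: Q has 9 at row 3, column 2; remove 6 from row 3 of P and reverse-bump: 6 enters row 2 and ejects 5; 5 enters row 1 and ejects 3. So w(9) = 3. P is now [[1, 5, 8], [2, 6, 9], [4], [7]].
Step i=8: Q has 8 at row 4, column 1; remove 7 from row 4 of P and reverse-bump: 7 enters row 3 and ejects 4; 4 enters row 2 and ejects 2; 2 enters row 1 and ejects 1. So w(8) = 1. P is now [[2, 5, 8], [4, 6, 9], [7]].
Step i=7: Q has 7 at row 2, column 3; remove 9 from row 2 of P and reverse-bump: 9 enters row 1 and ejects 8. So w(7) = 8. P is now [[2, 5, 9], [4, 6], [7]].
Step i=6: Q has 6 at row 2, column 2; remove 6 from row 2 of P and reverse-bump: 6 enters row 1 and ejects 5. So w(6) = 5. P is now [[2, 6, 9], [4], [7]].
Step i=5: Q has 5 at row 3, column 1; remove 7 from row 3 of P and reverse-bump: 7 enters row 2 and ejects 4; 4 enters row 1 and ejects 2. So w(5) = 2. P is now [[4, 6, 9], [7]].
Step i=4: Q has 4 at row 1, column 3; remove that cell from P, ejecting 9. So w(4) = 9. P is now [[4, 6], [7]].
Step i=3: Q has 3 at row 2, column 1; remove 7 from row 2 of P and reverse-bump: 7 enters row 1 and ejects 6. So w(3) = 6. P is now [[4, 7]].
Step i=2: Q has 2 at row 1, column 2; remove that cell from P, ejecting 7. So w(2) = 7. P is now [[4]].
Step i=1: Q has 1 at row 1, column 1; remove that cell from P, ejecting 4. So w(1) = 4. P is now [].

So w = 4 7 6 9 2 5 8 1 3.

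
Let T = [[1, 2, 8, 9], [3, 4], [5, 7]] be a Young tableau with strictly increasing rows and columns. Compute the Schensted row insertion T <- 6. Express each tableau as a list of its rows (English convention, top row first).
In row 1, 6 replaces 8 (the leftmost entry greater than 6); 8 is bumped to row 2. 8 is appended to row 2. The new tableau is [[1, 2, 6, 9], [3, 4, 8], [5, 7]].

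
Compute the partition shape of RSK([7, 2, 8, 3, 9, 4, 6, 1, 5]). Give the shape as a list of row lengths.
Row-insert each entry into an empty tableau.

After inserting 7: P = [[7]].
After inserting 2: P = [[2], [7]].
After inserting 8: P = [[2, 8], [7]].
After inserting 3: P = [[2, 3], [7, 8]].
After inserting 9: P = [[2, 3, 9], [7, 8]].
After inserting 4: P = [[2, 3, 4], [7, 8, 9]].
After inserting 6: P = [[2, 3, 4, 6], [7, 8, 9]].
After inserting 1: P = [[1, 3, 4, 6], [2, 8, 9], [7]].
After inserting 5: P = [[1, 3, 4, 5], [2, 6, 9], [7, 8]].

The final insertion tableau P = [[1, 3, 4, 5], [2, 6, 9], [7, 8]] has shape [4, 3, 2].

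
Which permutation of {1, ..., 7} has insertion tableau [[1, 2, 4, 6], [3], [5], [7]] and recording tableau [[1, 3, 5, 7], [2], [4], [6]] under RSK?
7 1 5 3 4 2 6

Reverse RSK: for i = n, n-1, ..., 1, locate i in Q, remove the corresponding corner cell from P, and reverse-bump its entry up through P; the value ejected from row 1 is w(i).

So w = 7 1 5 3 4 2 6.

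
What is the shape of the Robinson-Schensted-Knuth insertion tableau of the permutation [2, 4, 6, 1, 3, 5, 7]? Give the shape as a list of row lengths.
[4, 3]

RSK row insertion gives P = [[1, 3, 5, 7], [2, 4, 6]], which has shape [4, 3].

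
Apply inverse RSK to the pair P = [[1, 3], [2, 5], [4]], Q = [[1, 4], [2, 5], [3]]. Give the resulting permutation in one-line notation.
Reverse the RSK construction: for i from n down to 1, find the cell of Q containing i, remove the entry at that cell from P, and reverse-bump it up through P; the value ejected from row 1 is w(i).

Step i=5: Q has 5 at row 2, column 2; remove 5 from row 2 of P and reverse-bump: 5 enters row 1 and ejects 3. So w(5) = 3. P is now [[1, 5], [2], [4]].
Step i=4: Q has 4 at row 1, column 2; remove that cell from P, ejecting 5. So w(4) = 5. P is now [[1], [2], [4]].
Step i=3: Q has 3 at row 3, column 1; remove 4 from row 3 of P and reverse-bump: 4 enters row 2 and ejects 2; 2 enters row 1 and ejects 1. So w(3) = 1. P is now [[2], [4]].
Step i=2: Q has 2 at row 2, column 1; remove 4 from row 2 of P and reverse-bump: 4 enters row 1 and ejects 2. So w(2) = 2. P is now [[4]].
Step i=1: Q has 1 at row 1, column 1; remove that cell from P, ejecting 4. So w(1) = 4. P is now [].

So w = 4 2 1 5 3.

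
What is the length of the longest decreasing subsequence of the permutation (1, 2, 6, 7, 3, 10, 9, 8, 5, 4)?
5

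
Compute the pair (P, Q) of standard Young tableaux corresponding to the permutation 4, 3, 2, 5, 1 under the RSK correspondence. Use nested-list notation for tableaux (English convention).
Insert each entry of the permutation into P by Schensted row insertion, recording in Q the position of each new cell.

Insert 4: appended to row 1. P = [[4]], Q = [[1]].
Insert 3: 3 bumps 4 from row 1; 4 starts row 2. P = [[3], [4]], Q = [[1], [2]].
Insert 2: 2 bumps 3 from row 1; 3 bumps 4 from row 2; 4 starts row 3. P = [[2], [3], [4]], Q = [[1], [2], [3]].
Insert 5: appended to row 1. P = [[2, 5], [3], [4]], Q = [[1, 4], [2], [3]].
Insert 1: 1 bumps 2 from row 1; 2 bumps 3 from row 2; 3 bumps 4 from row 3; 4 starts row 4. P = [[1, 5], [2], [3], [4]], Q = [[1, 4], [2], [3], [5]].

So P = [[1, 5], [2], [3], [4]], Q = [[1, 4], [2], [3], [5]].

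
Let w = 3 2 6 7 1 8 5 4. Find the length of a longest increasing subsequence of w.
4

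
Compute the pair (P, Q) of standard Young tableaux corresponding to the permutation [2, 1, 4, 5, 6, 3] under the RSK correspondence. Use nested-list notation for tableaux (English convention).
P = [[1, 3, 5, 6], [2, 4]], Q = [[1, 3, 4, 5], [2, 6]]

Insert each entry of the permutation into P by Schensted row insertion, recording in Q the position of each new cell.

After inserting 2: P = [[2]].
After inserting 1: P = [[1], [2]].
After inserting 4: P = [[1, 4], [2]].
After inserting 5: P = [[1, 4, 5], [2]].
After inserting 6: P = [[1, 4, 5, 6], [2]].
After inserting 3: P = [[1, 3, 5, 6], [2, 4]].

So P = [[1, 3, 5, 6], [2, 4]], Q = [[1, 3, 4, 5], [2, 6]].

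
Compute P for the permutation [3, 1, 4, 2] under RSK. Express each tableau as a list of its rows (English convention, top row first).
P = [[1, 2], [3, 4]]

Insert 3: appended to row 1. P = [[3]].
Insert 1: 1 bumps 3 from row 1; 3 starts row 2. P = [[1], [3]].
Insert 4: appended to row 1. P = [[1, 4], [3]].
Insert 2: 2 bumps 4 from row 1; 4 appends to row 2. P = [[1, 2], [3, 4]].

So P = [[1, 2], [3, 4]].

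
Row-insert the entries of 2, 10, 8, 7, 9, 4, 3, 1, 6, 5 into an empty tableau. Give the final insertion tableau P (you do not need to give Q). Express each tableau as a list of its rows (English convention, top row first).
After inserting 2: P = [[2]].
After inserting 10: P = [[2, 10]].
After inserting 8: P = [[2, 8], [10]].
After inserting 7: P = [[2, 7], [8], [10]].
After inserting 9: P = [[2, 7, 9], [8], [10]].
After inserting 4: P = [[2, 4, 9], [7], [8], [10]].
After inserting 3: P = [[2, 3, 9], [4], [7], [8], [10]].
After inserting 1: P = [[1, 3, 9], [2], [4], [7], [8], [10]].
After inserting 6: P = [[1, 3, 6], [2, 9], [4], [7], [8], [10]].
After inserting 5: P = [[1, 3, 5], [2, 6], [4, 9], [7], [8], [10]].

So P = [[1, 3, 5], [2, 6], [4, 9], [7], [8], [10]].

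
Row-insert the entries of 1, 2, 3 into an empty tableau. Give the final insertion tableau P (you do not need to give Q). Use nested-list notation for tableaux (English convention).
Insert 1: appended to row 1. P = [[1]].
Insert 2: appended to row 1. P = [[1, 2]].
Insert 3: appended to row 1. P = [[1, 2, 3]].

So P = [[1, 2, 3]].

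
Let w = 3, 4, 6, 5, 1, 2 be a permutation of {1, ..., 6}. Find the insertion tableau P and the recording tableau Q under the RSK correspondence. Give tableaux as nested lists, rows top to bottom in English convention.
Insert each entry of the permutation into P by Schensted row insertion, recording in Q the position of each new cell.

Insert 3: appended to row 1. P = [[3]], Q = [[1]].
Insert 4: appended to row 1. P = [[3, 4]], Q = [[1, 2]].
Insert 6: appended to row 1. P = [[3, 4, 6]], Q = [[1, 2, 3]].
Insert 5: 5 bumps 6 from row 1; 6 starts row 2. P = [[3, 4, 5], [6]], Q = [[1, 2, 3], [4]].
Insert 1: 1 bumps 3 from row 1; 3 bumps 6 from row 2; 6 starts row 3. P = [[1, 4, 5], [3], [6]], Q = [[1, 2, 3], [4], [5]].
Insert 2: 2 bumps 4 from row 1; 4 appends to row 2. P = [[1, 2, 5], [3, 4], [6]], Q = [[1, 2, 3], [4, 6], [5]].

So P = [[1, 2, 5], [3, 4], [6]], Q = [[1, 2, 3], [4, 6], [5]].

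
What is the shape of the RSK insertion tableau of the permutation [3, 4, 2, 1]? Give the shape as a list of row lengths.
[2, 1, 1]

RSK row insertion gives P = [[1, 4], [2], [3]], which has shape [2, 1, 1].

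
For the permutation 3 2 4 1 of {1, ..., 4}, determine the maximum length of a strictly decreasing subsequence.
3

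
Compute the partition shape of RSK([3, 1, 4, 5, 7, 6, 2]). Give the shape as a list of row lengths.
Row-insert each entry into an empty tableau.

After inserting 3: P = [[3]].
After inserting 1: P = [[1], [3]].
After inserting 4: P = [[1, 4], [3]].
After inserting 5: P = [[1, 4, 5], [3]].
After inserting 7: P = [[1, 4, 5, 7], [3]].
After inserting 6: P = [[1, 4, 5, 6], [3, 7]].
After inserting 2: P = [[1, 2, 5, 6], [3, 4], [7]].

The final insertion tableau P = [[1, 2, 5, 6], [3, 4], [7]] has shape [4, 2, 1].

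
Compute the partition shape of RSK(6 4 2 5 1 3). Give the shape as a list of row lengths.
Row-insert each entry into an empty tableau.

After inserting 6: P = [[6]].
After inserting 4: P = [[4], [6]].
After inserting 2: P = [[2], [4], [6]].
After inserting 5: P = [[2, 5], [4], [6]].
After inserting 1: P = [[1, 5], [2], [4], [6]].
After inserting 3: P = [[1, 3], [2, 5], [4], [6]].

The final insertion tableau P = [[1, 3], [2, 5], [4], [6]] has shape [2, 2, 1, 1].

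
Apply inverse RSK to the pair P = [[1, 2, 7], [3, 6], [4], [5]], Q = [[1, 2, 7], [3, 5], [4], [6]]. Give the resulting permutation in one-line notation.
5 6 4 1 3 2 7

Reverse the RSK construction: for i from n down to 1, find the cell of Q containing i, remove the entry at that cell from P, and reverse-bump it up through P; the value ejected from row 1 is w(i).

Step i=7: Q has 7 at row 1, column 3; remove that cell from P, ejecting 7. So w(7) = 7. P is now [[1, 2], [3, 6], [4], [5]].
Step i=6: Q has 6 at row 4, column 1; remove 5 from row 4 of P and reverse-bump: 5 enters row 3 and ejects 4; 4 enters row 2 and ejects 3; 3 enters row 1 and ejects 2. So w(6) = 2. P is now [[1, 3], [4, 6], [5]].
Step i=5: Q has 5 at row 2, column 2; remove 6 from row 2 of P and reverse-bump: 6 enters row 1 and ejects 3. So w(5) = 3. P is now [[1, 6], [4], [5]].
Step i=4: Q has 4 at row 3, column 1; remove 5 from row 3 of P and reverse-bump: 5 enters row 2 and ejects 4; 4 enters row 1 and ejects 1. So w(4) = 1. P is now [[4, 6], [5]].
Step i=3: Q has 3 at row 2, column 1; remove 5 from row 2 of P and reverse-bump: 5 enters row 1 and ejects 4. So w(3) = 4. P is now [[5, 6]].
Step i=2: Q has 2 at row 1, column 2; remove that cell from P, ejecting 6. So w(2) = 6. P is now [[5]].
Step i=1: Q has 1 at row 1, column 1; remove that cell from P, ejecting 5. So w(1) = 5. P is now [].

So w = 5 6 4 1 3 2 7.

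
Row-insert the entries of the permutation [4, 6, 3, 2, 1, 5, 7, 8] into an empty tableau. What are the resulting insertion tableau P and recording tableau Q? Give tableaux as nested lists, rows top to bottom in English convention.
Insert each entry of the permutation into P by Schensted row insertion, recording in Q the position of each new cell.

Insert 4: appended to row 1. P = [[4]].
Insert 6: appended to row 1. P = [[4, 6]].
Insert 3: 3 bumps 4 from row 1; 4 starts row 2. P = [[3, 6], [4]].
Insert 2: 2 bumps 3 from row 1; 3 bumps 4 from row 2; 4 starts row 3. P = [[2, 6], [3], [4]].
Insert 1: 1 bumps 2 from row 1; 2 bumps 3 from row 2; 3 bumps 4 from row 3; 4 starts row 4. P = [[1, 6], [2], [3], [4]].
Insert 5: 5 bumps 6 from row 1; 6 appends to row 2. P = [[1, 5], [2, 6], [3], [4]].
Insert 7: appended to row 1. P = [[1, 5, 7], [2, 6], [3], [4]].
Insert 8: appended to row 1. P = [[1, 5, 7, 8], [2, 6], [3], [4]].

So P = [[1, 5, 7, 8], [2, 6], [3], [4]], Q = [[1, 2, 7, 8], [3, 6], [4], [5]].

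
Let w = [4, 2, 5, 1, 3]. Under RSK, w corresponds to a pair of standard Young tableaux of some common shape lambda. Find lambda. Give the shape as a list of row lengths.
RSK row insertion gives P = [[1, 3], [2, 5], [4]], which has shape [2, 2, 1].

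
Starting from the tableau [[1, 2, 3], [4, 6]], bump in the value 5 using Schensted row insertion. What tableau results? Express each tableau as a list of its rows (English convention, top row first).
5 is larger than every entry of row 1, so it is appended to row 1. The new tableau is [[1, 2, 3, 5], [4, 6]].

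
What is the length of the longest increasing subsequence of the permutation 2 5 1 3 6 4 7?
4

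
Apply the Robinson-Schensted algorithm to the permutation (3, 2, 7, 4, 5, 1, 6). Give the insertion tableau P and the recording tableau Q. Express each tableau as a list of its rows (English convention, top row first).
Insert each entry of the permutation into P by Schensted row insertion, recording in Q the position of each new cell.

After inserting 3: P = [[3]].
After inserting 2: P = [[2], [3]].
After inserting 7: P = [[2, 7], [3]].
After inserting 4: P = [[2, 4], [3, 7]].
After inserting 5: P = [[2, 4, 5], [3, 7]].
After inserting 1: P = [[1, 4, 5], [2, 7], [3]].
After inserting 6: P = [[1, 4, 5, 6], [2, 7], [3]].

So P = [[1, 4, 5, 6], [2, 7], [3]], Q = [[1, 3, 5, 7], [2, 4], [6]].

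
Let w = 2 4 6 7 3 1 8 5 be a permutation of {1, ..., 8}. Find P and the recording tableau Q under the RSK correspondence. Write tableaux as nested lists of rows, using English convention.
Insert each entry of the permutation into P by Schensted row insertion, recording in Q the position of each new cell.

Insert 2: appended to row 1. P = [[2]].
Insert 4: appended to row 1. P = [[2, 4]].
Insert 6: appended to row 1. P = [[2, 4, 6]].
Insert 7: appended to row 1. P = [[2, 4, 6, 7]].
Insert 3: 3 bumps 4 from row 1; 4 starts row 2. P = [[2, 3, 6, 7], [4]].
Insert 1: 1 bumps 2 from row 1; 2 bumps 4 from row 2; 4 starts row 3. P = [[1, 3, 6, 7], [2], [4]].
Insert 8: appended to row 1. P = [[1, 3, 6, 7, 8], [2], [4]].
Insert 5: 5 bumps 6 from row 1; 6 appends to row 2. P = [[1, 3, 5, 7, 8], [2, 6], [4]].

So P = [[1, 3, 5, 7, 8], [2, 6], [4]], Q = [[1, 2, 3, 4, 7], [5, 8], [6]].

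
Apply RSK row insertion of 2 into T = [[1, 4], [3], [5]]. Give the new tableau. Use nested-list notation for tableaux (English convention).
[[1, 2], [3, 4], [5]]

In row 1, 2 replaces 4 (the leftmost entry greater than 2); 4 is bumped to row 2. 4 is appended to row 2. The new tableau is [[1, 2], [3, 4], [5]].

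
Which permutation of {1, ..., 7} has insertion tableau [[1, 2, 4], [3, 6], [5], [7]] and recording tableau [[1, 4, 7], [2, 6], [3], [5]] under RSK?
7 5 3 6 1 2 4

Reverse the RSK construction: for i from n down to 1, find the cell of Q containing i, remove the entry at that cell from P, and reverse-bump it up through P; the value ejected from row 1 is w(i).

Step i=7: Q has 7 at row 1, column 3; remove that cell from P, ejecting 4. So w(7) = 4. P is now [[1, 2], [3, 6], [5], [7]].
Step i=6: Q has 6 at row 2, column 2; remove 6 from row 2 of P and reverse-bump: 6 enters row 1 and ejects 2. So w(6) = 2. P is now [[1, 6], [3], [5], [7]].
Step i=5: Q has 5 at row 4, column 1; remove 7 from row 4 of P and reverse-bump: 7 enters row 3 and ejects 5; 5 enters row 2 and ejects 3; 3 enters row 1 and ejects 1. So w(5) = 1. P is now [[3, 6], [5], [7]].
Step i=4: Q has 4 at row 1, column 2; remove that cell from P, ejecting 6. So w(4) = 6. P is now [[3], [5], [7]].
Step i=3: Q has 3 at row 3, column 1; remove 7 from row 3 of P and reverse-bump: 7 enters row 2 and ejects 5; 5 enters row 1 and ejects 3. So w(3) = 3. P is now [[5], [7]].
Step i=2: Q has 2 at row 2, column 1; remove 7 from row 2 of P and reverse-bump: 7 enters row 1 and ejects 5. So w(2) = 5. P is now [[7]].
Step i=1: Q has 1 at row 1, column 1; remove that cell from P, ejecting 7. So w(1) = 7. P is now [].

So w = 7 5 3 6 1 2 4.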